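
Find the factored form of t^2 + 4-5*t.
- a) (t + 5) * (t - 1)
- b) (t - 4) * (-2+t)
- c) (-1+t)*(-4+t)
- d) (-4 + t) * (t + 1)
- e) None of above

We need to factor t^2 + 4-5*t.
The factored form is (-1+t)*(-4+t).
c) (-1+t)*(-4+t)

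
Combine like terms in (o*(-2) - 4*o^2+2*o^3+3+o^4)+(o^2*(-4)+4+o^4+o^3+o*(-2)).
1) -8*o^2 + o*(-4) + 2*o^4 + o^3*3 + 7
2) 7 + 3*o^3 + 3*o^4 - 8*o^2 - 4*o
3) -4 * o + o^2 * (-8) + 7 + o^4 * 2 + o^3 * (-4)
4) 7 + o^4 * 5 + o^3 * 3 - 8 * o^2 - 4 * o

Adding the polynomials and combining like terms:
(o*(-2) - 4*o^2 + 2*o^3 + 3 + o^4) + (o^2*(-4) + 4 + o^4 + o^3 + o*(-2))
= -8*o^2 + o*(-4) + 2*o^4 + o^3*3 + 7
1) -8*o^2 + o*(-4) + 2*o^4 + o^3*3 + 7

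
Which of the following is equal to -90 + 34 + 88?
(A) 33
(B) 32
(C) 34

First: -90 + 34 = -56
Then: -56 + 88 = 32
B) 32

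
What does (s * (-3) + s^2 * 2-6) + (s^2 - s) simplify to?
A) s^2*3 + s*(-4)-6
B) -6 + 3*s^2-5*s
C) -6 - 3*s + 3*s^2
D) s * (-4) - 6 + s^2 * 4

Adding the polynomials and combining like terms:
(s*(-3) + s^2*2 - 6) + (s^2 - s)
= s^2*3 + s*(-4)-6
A) s^2*3 + s*(-4)-6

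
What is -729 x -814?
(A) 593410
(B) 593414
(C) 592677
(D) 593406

-729 * -814 = 593406
D) 593406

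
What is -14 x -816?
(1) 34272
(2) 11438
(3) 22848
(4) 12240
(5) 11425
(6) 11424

-14 * -816 = 11424
6) 11424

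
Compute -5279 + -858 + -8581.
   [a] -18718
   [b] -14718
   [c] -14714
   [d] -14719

First: -5279 + -858 = -6137
Then: -6137 + -8581 = -14718
b) -14718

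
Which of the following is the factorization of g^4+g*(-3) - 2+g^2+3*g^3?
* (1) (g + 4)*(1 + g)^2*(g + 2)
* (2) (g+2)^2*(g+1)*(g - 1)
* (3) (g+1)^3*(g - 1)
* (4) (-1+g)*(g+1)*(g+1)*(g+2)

We need to factor g^4+g*(-3) - 2+g^2+3*g^3.
The factored form is (-1+g)*(g+1)*(g+1)*(g+2).
4) (-1+g)*(g+1)*(g+1)*(g+2)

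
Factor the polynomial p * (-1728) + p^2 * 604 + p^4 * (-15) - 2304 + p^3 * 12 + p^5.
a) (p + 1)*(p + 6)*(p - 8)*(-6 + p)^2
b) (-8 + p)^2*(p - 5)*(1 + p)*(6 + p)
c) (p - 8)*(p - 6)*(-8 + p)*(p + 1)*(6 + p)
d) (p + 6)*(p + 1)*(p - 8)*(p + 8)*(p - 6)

We need to factor p * (-1728) + p^2 * 604 + p^4 * (-15) - 2304 + p^3 * 12 + p^5.
The factored form is (p - 8)*(p - 6)*(-8 + p)*(p + 1)*(6 + p).
c) (p - 8)*(p - 6)*(-8 + p)*(p + 1)*(6 + p)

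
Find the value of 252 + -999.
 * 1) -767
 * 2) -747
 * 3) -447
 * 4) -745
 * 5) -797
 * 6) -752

252 + -999 = -747
2) -747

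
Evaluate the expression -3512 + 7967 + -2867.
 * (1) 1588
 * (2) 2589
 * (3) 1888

First: -3512 + 7967 = 4455
Then: 4455 + -2867 = 1588
1) 1588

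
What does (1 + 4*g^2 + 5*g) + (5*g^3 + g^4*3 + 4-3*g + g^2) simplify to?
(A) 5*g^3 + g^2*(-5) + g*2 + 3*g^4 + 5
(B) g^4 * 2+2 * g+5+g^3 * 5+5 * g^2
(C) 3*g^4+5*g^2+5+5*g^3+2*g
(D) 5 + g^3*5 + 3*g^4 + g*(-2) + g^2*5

Adding the polynomials and combining like terms:
(1 + 4*g^2 + 5*g) + (5*g^3 + g^4*3 + 4 - 3*g + g^2)
= 3*g^4+5*g^2+5+5*g^3+2*g
C) 3*g^4+5*g^2+5+5*g^3+2*g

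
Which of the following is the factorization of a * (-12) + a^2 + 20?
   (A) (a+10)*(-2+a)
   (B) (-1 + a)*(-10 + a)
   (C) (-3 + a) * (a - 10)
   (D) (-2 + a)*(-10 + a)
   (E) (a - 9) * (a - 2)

We need to factor a * (-12) + a^2 + 20.
The factored form is (-2 + a)*(-10 + a).
D) (-2 + a)*(-10 + a)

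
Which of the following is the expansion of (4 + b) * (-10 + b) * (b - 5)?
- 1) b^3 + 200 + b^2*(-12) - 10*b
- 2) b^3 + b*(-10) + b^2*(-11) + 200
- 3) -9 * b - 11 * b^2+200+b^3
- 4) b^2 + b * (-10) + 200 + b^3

Expanding (4 + b) * (-10 + b) * (b - 5):
= b^3 + b*(-10) + b^2*(-11) + 200
2) b^3 + b*(-10) + b^2*(-11) + 200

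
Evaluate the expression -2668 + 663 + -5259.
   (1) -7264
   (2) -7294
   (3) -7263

First: -2668 + 663 = -2005
Then: -2005 + -5259 = -7264
1) -7264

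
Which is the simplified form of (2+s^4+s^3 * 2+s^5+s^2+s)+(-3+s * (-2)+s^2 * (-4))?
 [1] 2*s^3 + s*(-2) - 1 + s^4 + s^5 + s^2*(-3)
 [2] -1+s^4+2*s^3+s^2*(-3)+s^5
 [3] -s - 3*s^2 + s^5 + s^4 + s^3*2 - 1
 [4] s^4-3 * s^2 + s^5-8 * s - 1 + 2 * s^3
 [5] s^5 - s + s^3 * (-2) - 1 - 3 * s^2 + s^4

Adding the polynomials and combining like terms:
(2 + s^4 + s^3*2 + s^5 + s^2 + s) + (-3 + s*(-2) + s^2*(-4))
= -s - 3*s^2 + s^5 + s^4 + s^3*2 - 1
3) -s - 3*s^2 + s^5 + s^4 + s^3*2 - 1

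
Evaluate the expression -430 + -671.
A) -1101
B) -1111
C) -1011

-430 + -671 = -1101
A) -1101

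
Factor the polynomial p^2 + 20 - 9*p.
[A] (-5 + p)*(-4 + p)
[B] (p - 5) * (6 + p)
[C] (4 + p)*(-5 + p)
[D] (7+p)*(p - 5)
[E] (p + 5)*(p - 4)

We need to factor p^2 + 20 - 9*p.
The factored form is (-5 + p)*(-4 + p).
A) (-5 + p)*(-4 + p)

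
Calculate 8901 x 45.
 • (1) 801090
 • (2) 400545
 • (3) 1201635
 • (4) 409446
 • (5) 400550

8901 * 45 = 400545
2) 400545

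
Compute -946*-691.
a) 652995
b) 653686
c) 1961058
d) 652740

-946 * -691 = 653686
b) 653686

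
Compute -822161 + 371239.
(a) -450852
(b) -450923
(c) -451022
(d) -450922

-822161 + 371239 = -450922
d) -450922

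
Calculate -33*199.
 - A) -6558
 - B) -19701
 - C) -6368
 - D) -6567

-33 * 199 = -6567
D) -6567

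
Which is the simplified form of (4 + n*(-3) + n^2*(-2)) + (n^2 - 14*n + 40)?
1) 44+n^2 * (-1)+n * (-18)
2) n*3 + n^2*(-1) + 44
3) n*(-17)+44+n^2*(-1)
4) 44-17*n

Adding the polynomials and combining like terms:
(4 + n*(-3) + n^2*(-2)) + (n^2 - 14*n + 40)
= n*(-17)+44+n^2*(-1)
3) n*(-17)+44+n^2*(-1)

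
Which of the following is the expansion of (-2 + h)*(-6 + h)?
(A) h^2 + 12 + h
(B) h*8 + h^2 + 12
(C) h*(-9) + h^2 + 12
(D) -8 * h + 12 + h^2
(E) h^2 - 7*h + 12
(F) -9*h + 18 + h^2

Expanding (-2 + h)*(-6 + h):
= -8 * h + 12 + h^2
D) -8 * h + 12 + h^2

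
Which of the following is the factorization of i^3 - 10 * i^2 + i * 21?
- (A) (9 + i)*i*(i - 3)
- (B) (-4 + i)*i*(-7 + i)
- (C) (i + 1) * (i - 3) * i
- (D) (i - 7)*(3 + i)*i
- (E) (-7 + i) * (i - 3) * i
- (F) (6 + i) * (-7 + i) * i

We need to factor i^3 - 10 * i^2 + i * 21.
The factored form is (-7 + i) * (i - 3) * i.
E) (-7 + i) * (i - 3) * i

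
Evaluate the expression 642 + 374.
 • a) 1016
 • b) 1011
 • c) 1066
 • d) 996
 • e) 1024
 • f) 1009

642 + 374 = 1016
a) 1016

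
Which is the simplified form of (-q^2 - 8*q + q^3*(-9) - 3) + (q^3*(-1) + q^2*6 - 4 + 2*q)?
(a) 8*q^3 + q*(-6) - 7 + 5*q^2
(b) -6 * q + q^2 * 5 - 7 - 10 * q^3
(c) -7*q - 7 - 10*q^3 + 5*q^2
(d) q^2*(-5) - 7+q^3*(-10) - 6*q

Adding the polynomials and combining like terms:
(-q^2 - 8*q + q^3*(-9) - 3) + (q^3*(-1) + q^2*6 - 4 + 2*q)
= -6 * q + q^2 * 5 - 7 - 10 * q^3
b) -6 * q + q^2 * 5 - 7 - 10 * q^3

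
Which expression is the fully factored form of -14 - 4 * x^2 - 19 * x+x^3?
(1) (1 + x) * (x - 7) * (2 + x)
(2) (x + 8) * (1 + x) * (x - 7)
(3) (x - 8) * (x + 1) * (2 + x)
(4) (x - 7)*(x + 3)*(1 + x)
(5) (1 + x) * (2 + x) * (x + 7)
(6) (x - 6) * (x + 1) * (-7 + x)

We need to factor -14 - 4 * x^2 - 19 * x+x^3.
The factored form is (1 + x) * (x - 7) * (2 + x).
1) (1 + x) * (x - 7) * (2 + x)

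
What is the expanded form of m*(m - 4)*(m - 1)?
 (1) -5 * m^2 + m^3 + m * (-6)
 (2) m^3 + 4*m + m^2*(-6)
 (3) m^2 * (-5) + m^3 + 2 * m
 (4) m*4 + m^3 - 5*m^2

Expanding m*(m - 4)*(m - 1):
= m*4 + m^3 - 5*m^2
4) m*4 + m^3 - 5*m^2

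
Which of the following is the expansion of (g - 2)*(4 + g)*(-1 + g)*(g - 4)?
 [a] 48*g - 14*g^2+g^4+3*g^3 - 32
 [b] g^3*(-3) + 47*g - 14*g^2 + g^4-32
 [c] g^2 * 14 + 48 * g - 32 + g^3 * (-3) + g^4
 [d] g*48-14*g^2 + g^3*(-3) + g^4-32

Expanding (g - 2)*(4 + g)*(-1 + g)*(g - 4):
= g*48-14*g^2 + g^3*(-3) + g^4-32
d) g*48-14*g^2 + g^3*(-3) + g^4-32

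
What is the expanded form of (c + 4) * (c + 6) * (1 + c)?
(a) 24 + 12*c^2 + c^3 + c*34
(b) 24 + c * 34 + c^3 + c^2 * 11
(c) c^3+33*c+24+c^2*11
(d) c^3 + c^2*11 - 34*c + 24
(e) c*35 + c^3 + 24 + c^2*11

Expanding (c + 4) * (c + 6) * (1 + c):
= 24 + c * 34 + c^3 + c^2 * 11
b) 24 + c * 34 + c^3 + c^2 * 11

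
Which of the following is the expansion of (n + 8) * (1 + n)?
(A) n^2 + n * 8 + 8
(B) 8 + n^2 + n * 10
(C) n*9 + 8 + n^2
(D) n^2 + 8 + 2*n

Expanding (n + 8) * (1 + n):
= n*9 + 8 + n^2
C) n*9 + 8 + n^2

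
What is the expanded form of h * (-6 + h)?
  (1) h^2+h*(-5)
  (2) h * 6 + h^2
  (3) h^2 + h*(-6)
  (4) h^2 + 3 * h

Expanding h * (-6 + h):
= h^2 + h*(-6)
3) h^2 + h*(-6)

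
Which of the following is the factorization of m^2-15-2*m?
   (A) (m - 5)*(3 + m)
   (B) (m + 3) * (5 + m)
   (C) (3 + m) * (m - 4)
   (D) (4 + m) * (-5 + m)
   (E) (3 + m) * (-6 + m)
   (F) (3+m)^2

We need to factor m^2-15-2*m.
The factored form is (m - 5)*(3 + m).
A) (m - 5)*(3 + m)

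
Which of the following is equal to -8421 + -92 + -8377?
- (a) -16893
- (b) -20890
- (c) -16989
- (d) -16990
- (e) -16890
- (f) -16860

First: -8421 + -92 = -8513
Then: -8513 + -8377 = -16890
e) -16890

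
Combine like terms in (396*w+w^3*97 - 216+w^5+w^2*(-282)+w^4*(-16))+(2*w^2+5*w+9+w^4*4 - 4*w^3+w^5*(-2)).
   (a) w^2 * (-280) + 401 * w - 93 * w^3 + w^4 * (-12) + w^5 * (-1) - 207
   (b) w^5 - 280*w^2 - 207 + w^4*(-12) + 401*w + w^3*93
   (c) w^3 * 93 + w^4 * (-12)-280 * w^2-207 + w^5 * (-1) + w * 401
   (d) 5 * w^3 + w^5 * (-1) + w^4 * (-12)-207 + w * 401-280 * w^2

Adding the polynomials and combining like terms:
(396*w + w^3*97 - 216 + w^5 + w^2*(-282) + w^4*(-16)) + (2*w^2 + 5*w + 9 + w^4*4 - 4*w^3 + w^5*(-2))
= w^3 * 93 + w^4 * (-12)-280 * w^2-207 + w^5 * (-1) + w * 401
c) w^3 * 93 + w^4 * (-12)-280 * w^2-207 + w^5 * (-1) + w * 401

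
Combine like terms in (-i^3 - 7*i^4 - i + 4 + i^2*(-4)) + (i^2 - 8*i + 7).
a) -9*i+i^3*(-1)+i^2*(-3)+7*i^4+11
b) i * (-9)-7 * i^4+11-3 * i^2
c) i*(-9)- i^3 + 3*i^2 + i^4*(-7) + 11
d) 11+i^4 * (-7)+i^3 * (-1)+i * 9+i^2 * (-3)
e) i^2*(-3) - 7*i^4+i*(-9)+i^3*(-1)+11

Adding the polynomials and combining like terms:
(-i^3 - 7*i^4 - i + 4 + i^2*(-4)) + (i^2 - 8*i + 7)
= i^2*(-3) - 7*i^4+i*(-9)+i^3*(-1)+11
e) i^2*(-3) - 7*i^4+i*(-9)+i^3*(-1)+11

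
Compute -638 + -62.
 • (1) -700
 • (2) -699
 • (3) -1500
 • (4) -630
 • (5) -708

-638 + -62 = -700
1) -700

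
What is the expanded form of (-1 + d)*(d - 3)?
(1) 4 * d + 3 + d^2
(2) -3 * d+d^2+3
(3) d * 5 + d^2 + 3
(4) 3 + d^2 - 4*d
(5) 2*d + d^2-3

Expanding (-1 + d)*(d - 3):
= 3 + d^2 - 4*d
4) 3 + d^2 - 4*d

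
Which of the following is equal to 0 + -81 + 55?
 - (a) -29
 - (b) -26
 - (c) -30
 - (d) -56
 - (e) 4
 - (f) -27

First: 0 + -81 = -81
Then: -81 + 55 = -26
b) -26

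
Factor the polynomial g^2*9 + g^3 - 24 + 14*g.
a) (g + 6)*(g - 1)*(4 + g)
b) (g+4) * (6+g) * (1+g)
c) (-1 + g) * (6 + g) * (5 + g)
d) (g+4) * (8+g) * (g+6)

We need to factor g^2*9 + g^3 - 24 + 14*g.
The factored form is (g + 6)*(g - 1)*(4 + g).
a) (g + 6)*(g - 1)*(4 + g)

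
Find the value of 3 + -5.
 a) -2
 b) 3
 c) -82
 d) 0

3 + -5 = -2
a) -2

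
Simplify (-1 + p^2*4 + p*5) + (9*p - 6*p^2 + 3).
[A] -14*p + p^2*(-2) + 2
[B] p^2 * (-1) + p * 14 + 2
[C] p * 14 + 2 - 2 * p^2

Adding the polynomials and combining like terms:
(-1 + p^2*4 + p*5) + (9*p - 6*p^2 + 3)
= p * 14 + 2 - 2 * p^2
C) p * 14 + 2 - 2 * p^2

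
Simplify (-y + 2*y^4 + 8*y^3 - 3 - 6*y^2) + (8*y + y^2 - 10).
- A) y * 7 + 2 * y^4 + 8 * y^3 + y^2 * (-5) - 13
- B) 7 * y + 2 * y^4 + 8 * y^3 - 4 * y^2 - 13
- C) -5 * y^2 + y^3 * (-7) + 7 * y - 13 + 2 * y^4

Adding the polynomials and combining like terms:
(-y + 2*y^4 + 8*y^3 - 3 - 6*y^2) + (8*y + y^2 - 10)
= y * 7 + 2 * y^4 + 8 * y^3 + y^2 * (-5) - 13
A) y * 7 + 2 * y^4 + 8 * y^3 + y^2 * (-5) - 13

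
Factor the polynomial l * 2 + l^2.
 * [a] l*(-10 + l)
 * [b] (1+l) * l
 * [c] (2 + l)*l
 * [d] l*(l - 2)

We need to factor l * 2 + l^2.
The factored form is (2 + l)*l.
c) (2 + l)*l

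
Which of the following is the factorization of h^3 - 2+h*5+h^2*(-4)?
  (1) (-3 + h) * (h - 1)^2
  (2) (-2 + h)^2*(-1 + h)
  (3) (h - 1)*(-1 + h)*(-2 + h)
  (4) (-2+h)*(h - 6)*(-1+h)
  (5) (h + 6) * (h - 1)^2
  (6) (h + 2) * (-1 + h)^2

We need to factor h^3 - 2+h*5+h^2*(-4).
The factored form is (h - 1)*(-1 + h)*(-2 + h).
3) (h - 1)*(-1 + h)*(-2 + h)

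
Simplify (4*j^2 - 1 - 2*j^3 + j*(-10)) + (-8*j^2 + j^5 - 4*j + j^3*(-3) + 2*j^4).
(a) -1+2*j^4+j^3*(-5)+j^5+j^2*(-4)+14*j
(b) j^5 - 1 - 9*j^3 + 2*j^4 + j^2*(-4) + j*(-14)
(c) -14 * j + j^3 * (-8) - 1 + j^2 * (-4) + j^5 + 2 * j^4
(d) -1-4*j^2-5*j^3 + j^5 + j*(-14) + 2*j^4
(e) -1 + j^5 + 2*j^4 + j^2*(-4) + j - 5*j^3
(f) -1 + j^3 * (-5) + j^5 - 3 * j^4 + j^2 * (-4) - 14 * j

Adding the polynomials and combining like terms:
(4*j^2 - 1 - 2*j^3 + j*(-10)) + (-8*j^2 + j^5 - 4*j + j^3*(-3) + 2*j^4)
= -1-4*j^2-5*j^3 + j^5 + j*(-14) + 2*j^4
d) -1-4*j^2-5*j^3 + j^5 + j*(-14) + 2*j^4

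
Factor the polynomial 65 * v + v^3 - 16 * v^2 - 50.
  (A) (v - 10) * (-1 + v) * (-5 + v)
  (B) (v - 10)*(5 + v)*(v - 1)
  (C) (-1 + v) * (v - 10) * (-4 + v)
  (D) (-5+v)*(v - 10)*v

We need to factor 65 * v + v^3 - 16 * v^2 - 50.
The factored form is (v - 10) * (-1 + v) * (-5 + v).
A) (v - 10) * (-1 + v) * (-5 + v)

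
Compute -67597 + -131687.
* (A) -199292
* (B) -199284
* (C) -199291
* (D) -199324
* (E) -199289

-67597 + -131687 = -199284
B) -199284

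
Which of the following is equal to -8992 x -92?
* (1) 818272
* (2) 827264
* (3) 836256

-8992 * -92 = 827264
2) 827264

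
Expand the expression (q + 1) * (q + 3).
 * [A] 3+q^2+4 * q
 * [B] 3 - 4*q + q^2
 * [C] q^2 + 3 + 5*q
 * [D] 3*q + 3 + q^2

Expanding (q + 1) * (q + 3):
= 3+q^2+4 * q
A) 3+q^2+4 * q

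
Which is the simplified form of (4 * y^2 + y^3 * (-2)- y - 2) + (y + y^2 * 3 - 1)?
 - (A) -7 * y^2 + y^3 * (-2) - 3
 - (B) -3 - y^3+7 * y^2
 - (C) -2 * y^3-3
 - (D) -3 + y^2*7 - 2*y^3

Adding the polynomials and combining like terms:
(4*y^2 + y^3*(-2) - y - 2) + (y + y^2*3 - 1)
= -3 + y^2*7 - 2*y^3
D) -3 + y^2*7 - 2*y^3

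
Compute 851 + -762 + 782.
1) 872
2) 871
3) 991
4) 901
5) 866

First: 851 + -762 = 89
Then: 89 + 782 = 871
2) 871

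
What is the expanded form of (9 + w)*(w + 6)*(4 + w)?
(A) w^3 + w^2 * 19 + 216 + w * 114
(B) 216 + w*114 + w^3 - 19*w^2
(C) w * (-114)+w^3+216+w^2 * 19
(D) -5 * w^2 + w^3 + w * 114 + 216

Expanding (9 + w)*(w + 6)*(4 + w):
= w^3 + w^2 * 19 + 216 + w * 114
A) w^3 + w^2 * 19 + 216 + w * 114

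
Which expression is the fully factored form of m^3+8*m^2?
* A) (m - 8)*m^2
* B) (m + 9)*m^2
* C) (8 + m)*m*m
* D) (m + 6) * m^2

We need to factor m^3+8*m^2.
The factored form is (8 + m)*m*m.
C) (8 + m)*m*m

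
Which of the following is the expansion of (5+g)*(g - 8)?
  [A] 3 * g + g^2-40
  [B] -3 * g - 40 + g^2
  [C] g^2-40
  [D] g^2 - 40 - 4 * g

Expanding (5+g)*(g - 8):
= -3 * g - 40 + g^2
B) -3 * g - 40 + g^2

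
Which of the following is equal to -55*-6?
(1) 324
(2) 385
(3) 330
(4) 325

-55 * -6 = 330
3) 330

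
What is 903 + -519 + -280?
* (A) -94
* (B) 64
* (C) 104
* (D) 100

First: 903 + -519 = 384
Then: 384 + -280 = 104
C) 104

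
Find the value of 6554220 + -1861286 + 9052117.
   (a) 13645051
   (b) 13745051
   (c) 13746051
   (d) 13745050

First: 6554220 + -1861286 = 4692934
Then: 4692934 + 9052117 = 13745051
b) 13745051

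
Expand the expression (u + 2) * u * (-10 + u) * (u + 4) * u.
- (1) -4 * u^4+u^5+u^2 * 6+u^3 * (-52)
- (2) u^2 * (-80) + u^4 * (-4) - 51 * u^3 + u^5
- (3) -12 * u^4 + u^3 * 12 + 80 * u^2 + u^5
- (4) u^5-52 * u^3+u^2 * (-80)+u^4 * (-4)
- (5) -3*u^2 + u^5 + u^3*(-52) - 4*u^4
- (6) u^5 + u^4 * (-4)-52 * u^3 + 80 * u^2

Expanding (u + 2) * u * (-10 + u) * (u + 4) * u:
= u^5-52 * u^3+u^2 * (-80)+u^4 * (-4)
4) u^5-52 * u^3+u^2 * (-80)+u^4 * (-4)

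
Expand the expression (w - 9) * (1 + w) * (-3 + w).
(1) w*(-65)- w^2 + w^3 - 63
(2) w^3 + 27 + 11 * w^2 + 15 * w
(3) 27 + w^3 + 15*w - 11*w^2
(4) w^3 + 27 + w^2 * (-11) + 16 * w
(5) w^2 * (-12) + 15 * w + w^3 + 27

Expanding (w - 9) * (1 + w) * (-3 + w):
= 27 + w^3 + 15*w - 11*w^2
3) 27 + w^3 + 15*w - 11*w^2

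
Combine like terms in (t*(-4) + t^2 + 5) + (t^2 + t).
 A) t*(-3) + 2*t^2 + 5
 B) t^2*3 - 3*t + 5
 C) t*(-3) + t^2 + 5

Adding the polynomials and combining like terms:
(t*(-4) + t^2 + 5) + (t^2 + t)
= t*(-3) + 2*t^2 + 5
A) t*(-3) + 2*t^2 + 5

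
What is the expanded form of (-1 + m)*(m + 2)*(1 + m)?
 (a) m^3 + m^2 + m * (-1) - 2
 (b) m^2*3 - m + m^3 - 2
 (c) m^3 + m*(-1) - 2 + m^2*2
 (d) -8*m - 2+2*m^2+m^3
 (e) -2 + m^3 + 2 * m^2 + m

Expanding (-1 + m)*(m + 2)*(1 + m):
= m^3 + m*(-1) - 2 + m^2*2
c) m^3 + m*(-1) - 2 + m^2*2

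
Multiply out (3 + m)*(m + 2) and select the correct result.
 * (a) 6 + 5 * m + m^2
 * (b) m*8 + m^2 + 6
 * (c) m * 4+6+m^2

Expanding (3 + m)*(m + 2):
= 6 + 5 * m + m^2
a) 6 + 5 * m + m^2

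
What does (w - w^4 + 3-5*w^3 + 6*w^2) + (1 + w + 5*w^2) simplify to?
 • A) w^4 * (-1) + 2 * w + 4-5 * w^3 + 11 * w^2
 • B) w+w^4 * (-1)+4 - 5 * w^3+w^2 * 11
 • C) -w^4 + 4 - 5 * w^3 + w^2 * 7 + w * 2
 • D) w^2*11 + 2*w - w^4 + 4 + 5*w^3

Adding the polynomials and combining like terms:
(w - w^4 + 3 - 5*w^3 + 6*w^2) + (1 + w + 5*w^2)
= w^4 * (-1) + 2 * w + 4-5 * w^3 + 11 * w^2
A) w^4 * (-1) + 2 * w + 4-5 * w^3 + 11 * w^2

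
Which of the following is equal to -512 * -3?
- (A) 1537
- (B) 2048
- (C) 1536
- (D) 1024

-512 * -3 = 1536
C) 1536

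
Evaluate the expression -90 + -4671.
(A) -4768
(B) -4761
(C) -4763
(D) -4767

-90 + -4671 = -4761
B) -4761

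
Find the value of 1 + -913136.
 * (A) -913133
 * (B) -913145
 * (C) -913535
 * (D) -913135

1 + -913136 = -913135
D) -913135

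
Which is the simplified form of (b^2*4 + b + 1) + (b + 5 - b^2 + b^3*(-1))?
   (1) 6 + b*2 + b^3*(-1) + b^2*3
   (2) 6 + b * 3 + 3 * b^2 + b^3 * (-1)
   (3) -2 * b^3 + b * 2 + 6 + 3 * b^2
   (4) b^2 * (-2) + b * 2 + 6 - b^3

Adding the polynomials and combining like terms:
(b^2*4 + b + 1) + (b + 5 - b^2 + b^3*(-1))
= 6 + b*2 + b^3*(-1) + b^2*3
1) 6 + b*2 + b^3*(-1) + b^2*3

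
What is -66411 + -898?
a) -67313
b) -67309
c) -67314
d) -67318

-66411 + -898 = -67309
b) -67309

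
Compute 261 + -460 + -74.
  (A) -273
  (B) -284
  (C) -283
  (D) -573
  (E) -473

First: 261 + -460 = -199
Then: -199 + -74 = -273
A) -273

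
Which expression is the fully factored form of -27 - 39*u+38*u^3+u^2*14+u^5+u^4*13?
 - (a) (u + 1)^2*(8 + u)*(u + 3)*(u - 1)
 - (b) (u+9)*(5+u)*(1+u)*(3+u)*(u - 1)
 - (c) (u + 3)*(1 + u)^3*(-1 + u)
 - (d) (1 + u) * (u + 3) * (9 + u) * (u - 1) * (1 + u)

We need to factor -27 - 39*u+38*u^3+u^2*14+u^5+u^4*13.
The factored form is (1 + u) * (u + 3) * (9 + u) * (u - 1) * (1 + u).
d) (1 + u) * (u + 3) * (9 + u) * (u - 1) * (1 + u)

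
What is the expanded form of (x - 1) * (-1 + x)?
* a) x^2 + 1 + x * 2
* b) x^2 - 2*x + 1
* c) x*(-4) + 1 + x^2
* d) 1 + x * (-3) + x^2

Expanding (x - 1) * (-1 + x):
= x^2 - 2*x + 1
b) x^2 - 2*x + 1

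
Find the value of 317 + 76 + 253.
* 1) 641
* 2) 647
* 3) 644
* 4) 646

First: 317 + 76 = 393
Then: 393 + 253 = 646
4) 646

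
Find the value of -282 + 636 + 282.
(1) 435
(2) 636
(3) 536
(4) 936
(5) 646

First: -282 + 636 = 354
Then: 354 + 282 = 636
2) 636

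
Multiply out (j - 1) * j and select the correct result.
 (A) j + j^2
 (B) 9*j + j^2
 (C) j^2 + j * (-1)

Expanding (j - 1) * j:
= j^2 + j * (-1)
C) j^2 + j * (-1)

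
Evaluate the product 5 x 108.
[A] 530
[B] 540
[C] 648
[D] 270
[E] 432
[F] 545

5 * 108 = 540
B) 540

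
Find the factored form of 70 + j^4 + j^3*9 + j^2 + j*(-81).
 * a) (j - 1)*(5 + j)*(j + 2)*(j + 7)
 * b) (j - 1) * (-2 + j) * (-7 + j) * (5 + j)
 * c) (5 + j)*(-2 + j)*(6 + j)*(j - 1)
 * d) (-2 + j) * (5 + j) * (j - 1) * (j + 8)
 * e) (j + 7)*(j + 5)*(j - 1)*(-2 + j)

We need to factor 70 + j^4 + j^3*9 + j^2 + j*(-81).
The factored form is (j + 7)*(j + 5)*(j - 1)*(-2 + j).
e) (j + 7)*(j + 5)*(j - 1)*(-2 + j)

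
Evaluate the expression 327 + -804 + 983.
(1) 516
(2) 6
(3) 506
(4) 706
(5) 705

First: 327 + -804 = -477
Then: -477 + 983 = 506
3) 506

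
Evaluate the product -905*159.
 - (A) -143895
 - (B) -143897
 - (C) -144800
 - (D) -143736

-905 * 159 = -143895
A) -143895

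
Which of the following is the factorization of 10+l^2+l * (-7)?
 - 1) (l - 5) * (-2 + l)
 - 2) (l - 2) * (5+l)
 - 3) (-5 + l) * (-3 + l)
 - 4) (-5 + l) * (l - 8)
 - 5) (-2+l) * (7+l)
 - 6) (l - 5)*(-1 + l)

We need to factor 10+l^2+l * (-7).
The factored form is (l - 5) * (-2 + l).
1) (l - 5) * (-2 + l)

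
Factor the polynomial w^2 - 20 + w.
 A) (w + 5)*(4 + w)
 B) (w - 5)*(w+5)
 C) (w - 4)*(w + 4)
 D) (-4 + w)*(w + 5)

We need to factor w^2 - 20 + w.
The factored form is (-4 + w)*(w + 5).
D) (-4 + w)*(w + 5)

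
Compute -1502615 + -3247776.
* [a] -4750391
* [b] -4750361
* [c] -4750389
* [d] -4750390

-1502615 + -3247776 = -4750391
a) -4750391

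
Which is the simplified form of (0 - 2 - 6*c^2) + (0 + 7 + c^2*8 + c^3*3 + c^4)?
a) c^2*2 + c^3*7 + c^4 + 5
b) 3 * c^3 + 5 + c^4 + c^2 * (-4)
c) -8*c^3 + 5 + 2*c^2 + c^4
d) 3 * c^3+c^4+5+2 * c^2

Adding the polynomials and combining like terms:
(0 - 2 - 6*c^2) + (0 + 7 + c^2*8 + c^3*3 + c^4)
= 3 * c^3+c^4+5+2 * c^2
d) 3 * c^3+c^4+5+2 * c^2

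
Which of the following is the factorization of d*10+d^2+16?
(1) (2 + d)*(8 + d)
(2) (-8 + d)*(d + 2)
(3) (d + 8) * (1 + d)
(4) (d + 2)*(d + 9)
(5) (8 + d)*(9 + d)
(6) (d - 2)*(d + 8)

We need to factor d*10+d^2+16.
The factored form is (2 + d)*(8 + d).
1) (2 + d)*(8 + d)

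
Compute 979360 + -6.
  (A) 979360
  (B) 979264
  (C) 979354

979360 + -6 = 979354
C) 979354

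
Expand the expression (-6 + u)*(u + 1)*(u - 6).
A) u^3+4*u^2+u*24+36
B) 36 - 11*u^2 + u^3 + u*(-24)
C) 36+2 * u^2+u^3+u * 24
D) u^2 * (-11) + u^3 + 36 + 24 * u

Expanding (-6 + u)*(u + 1)*(u - 6):
= u^2 * (-11) + u^3 + 36 + 24 * u
D) u^2 * (-11) + u^3 + 36 + 24 * u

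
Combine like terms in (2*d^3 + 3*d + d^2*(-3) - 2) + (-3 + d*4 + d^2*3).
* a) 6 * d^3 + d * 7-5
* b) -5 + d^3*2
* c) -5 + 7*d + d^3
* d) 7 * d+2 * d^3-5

Adding the polynomials and combining like terms:
(2*d^3 + 3*d + d^2*(-3) - 2) + (-3 + d*4 + d^2*3)
= 7 * d+2 * d^3-5
d) 7 * d+2 * d^3-5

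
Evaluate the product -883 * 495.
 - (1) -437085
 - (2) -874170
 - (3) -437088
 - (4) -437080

-883 * 495 = -437085
1) -437085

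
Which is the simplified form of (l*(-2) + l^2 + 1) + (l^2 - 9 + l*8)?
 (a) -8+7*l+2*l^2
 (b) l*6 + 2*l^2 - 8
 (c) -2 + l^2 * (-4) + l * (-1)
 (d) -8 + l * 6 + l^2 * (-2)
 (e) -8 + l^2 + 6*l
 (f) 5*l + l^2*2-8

Adding the polynomials and combining like terms:
(l*(-2) + l^2 + 1) + (l^2 - 9 + l*8)
= l*6 + 2*l^2 - 8
b) l*6 + 2*l^2 - 8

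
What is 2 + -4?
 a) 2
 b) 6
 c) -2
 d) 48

2 + -4 = -2
c) -2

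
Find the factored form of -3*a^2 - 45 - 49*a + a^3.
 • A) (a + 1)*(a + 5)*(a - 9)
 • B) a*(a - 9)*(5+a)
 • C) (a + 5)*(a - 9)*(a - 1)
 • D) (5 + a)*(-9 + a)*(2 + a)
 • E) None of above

We need to factor -3*a^2 - 45 - 49*a + a^3.
The factored form is (a + 1)*(a + 5)*(a - 9).
A) (a + 1)*(a + 5)*(a - 9)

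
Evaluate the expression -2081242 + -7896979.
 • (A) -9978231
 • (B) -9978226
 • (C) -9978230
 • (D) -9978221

-2081242 + -7896979 = -9978221
D) -9978221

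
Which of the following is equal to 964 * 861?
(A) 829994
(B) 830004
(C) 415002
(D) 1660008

964 * 861 = 830004
B) 830004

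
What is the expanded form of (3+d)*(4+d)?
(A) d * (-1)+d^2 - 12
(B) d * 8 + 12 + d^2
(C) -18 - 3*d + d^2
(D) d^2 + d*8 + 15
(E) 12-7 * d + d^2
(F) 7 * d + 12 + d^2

Expanding (3+d)*(4+d):
= 7 * d + 12 + d^2
F) 7 * d + 12 + d^2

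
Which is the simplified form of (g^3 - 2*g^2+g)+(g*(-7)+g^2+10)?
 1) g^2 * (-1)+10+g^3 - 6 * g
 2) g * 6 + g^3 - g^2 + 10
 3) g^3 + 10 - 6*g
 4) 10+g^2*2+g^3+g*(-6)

Adding the polynomials and combining like terms:
(g^3 - 2*g^2 + g) + (g*(-7) + g^2 + 10)
= g^2 * (-1)+10+g^3 - 6 * g
1) g^2 * (-1)+10+g^3 - 6 * g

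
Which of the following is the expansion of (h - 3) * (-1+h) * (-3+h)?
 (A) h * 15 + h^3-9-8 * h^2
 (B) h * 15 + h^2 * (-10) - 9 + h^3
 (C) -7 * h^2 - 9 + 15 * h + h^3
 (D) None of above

Expanding (h - 3) * (-1+h) * (-3+h):
= -7 * h^2 - 9 + 15 * h + h^3
C) -7 * h^2 - 9 + 15 * h + h^3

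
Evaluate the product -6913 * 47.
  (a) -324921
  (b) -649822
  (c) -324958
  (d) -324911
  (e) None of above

-6913 * 47 = -324911
d) -324911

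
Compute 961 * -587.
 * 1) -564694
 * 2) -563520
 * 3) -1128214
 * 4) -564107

961 * -587 = -564107
4) -564107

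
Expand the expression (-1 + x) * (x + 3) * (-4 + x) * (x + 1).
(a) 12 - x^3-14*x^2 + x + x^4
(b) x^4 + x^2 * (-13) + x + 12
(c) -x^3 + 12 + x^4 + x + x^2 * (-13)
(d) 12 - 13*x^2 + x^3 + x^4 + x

Expanding (-1 + x) * (x + 3) * (-4 + x) * (x + 1):
= -x^3 + 12 + x^4 + x + x^2 * (-13)
c) -x^3 + 12 + x^4 + x + x^2 * (-13)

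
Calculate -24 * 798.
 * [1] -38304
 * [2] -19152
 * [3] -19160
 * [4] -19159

-24 * 798 = -19152
2) -19152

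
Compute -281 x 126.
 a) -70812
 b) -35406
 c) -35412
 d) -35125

-281 * 126 = -35406
b) -35406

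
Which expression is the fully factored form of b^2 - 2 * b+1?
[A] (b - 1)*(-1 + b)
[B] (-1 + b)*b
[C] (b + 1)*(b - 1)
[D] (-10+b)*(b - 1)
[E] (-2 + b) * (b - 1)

We need to factor b^2 - 2 * b+1.
The factored form is (b - 1)*(-1 + b).
A) (b - 1)*(-1 + b)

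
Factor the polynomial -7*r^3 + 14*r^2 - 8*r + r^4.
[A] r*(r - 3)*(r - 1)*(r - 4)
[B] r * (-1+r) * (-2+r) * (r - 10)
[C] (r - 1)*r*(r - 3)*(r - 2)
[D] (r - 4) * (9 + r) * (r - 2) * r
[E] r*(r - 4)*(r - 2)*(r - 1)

We need to factor -7*r^3 + 14*r^2 - 8*r + r^4.
The factored form is r*(r - 4)*(r - 2)*(r - 1).
E) r*(r - 4)*(r - 2)*(r - 1)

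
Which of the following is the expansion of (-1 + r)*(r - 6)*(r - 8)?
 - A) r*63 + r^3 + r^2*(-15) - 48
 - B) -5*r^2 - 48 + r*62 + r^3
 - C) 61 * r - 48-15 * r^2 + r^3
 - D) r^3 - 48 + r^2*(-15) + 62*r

Expanding (-1 + r)*(r - 6)*(r - 8):
= r^3 - 48 + r^2*(-15) + 62*r
D) r^3 - 48 + r^2*(-15) + 62*r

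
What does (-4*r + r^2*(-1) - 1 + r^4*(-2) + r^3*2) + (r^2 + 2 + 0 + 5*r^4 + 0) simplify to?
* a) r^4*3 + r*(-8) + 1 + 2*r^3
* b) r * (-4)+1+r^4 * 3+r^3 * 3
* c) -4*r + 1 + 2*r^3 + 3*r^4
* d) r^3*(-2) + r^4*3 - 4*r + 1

Adding the polynomials and combining like terms:
(-4*r + r^2*(-1) - 1 + r^4*(-2) + r^3*2) + (r^2 + 2 + 0 + 5*r^4 + 0)
= -4*r + 1 + 2*r^3 + 3*r^4
c) -4*r + 1 + 2*r^3 + 3*r^4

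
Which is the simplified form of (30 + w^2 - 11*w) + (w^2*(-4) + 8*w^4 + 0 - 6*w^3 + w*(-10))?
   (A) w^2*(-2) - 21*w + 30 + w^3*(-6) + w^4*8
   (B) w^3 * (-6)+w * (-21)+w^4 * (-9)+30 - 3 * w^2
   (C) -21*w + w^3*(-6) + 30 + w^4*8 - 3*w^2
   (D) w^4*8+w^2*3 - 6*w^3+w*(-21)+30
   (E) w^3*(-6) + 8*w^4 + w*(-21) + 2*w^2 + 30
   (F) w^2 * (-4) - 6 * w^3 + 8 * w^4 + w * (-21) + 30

Adding the polynomials and combining like terms:
(30 + w^2 - 11*w) + (w^2*(-4) + 8*w^4 + 0 - 6*w^3 + w*(-10))
= -21*w + w^3*(-6) + 30 + w^4*8 - 3*w^2
C) -21*w + w^3*(-6) + 30 + w^4*8 - 3*w^2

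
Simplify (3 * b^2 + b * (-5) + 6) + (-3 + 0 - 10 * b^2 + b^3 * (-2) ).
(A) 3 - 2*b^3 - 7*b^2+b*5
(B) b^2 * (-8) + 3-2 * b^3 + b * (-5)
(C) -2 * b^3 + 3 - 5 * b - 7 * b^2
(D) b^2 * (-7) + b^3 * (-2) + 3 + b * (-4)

Adding the polynomials and combining like terms:
(3*b^2 + b*(-5) + 6) + (-3 + 0 - 10*b^2 + b^3*(-2))
= -2 * b^3 + 3 - 5 * b - 7 * b^2
C) -2 * b^3 + 3 - 5 * b - 7 * b^2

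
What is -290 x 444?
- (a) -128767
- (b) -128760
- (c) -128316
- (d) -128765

-290 * 444 = -128760
b) -128760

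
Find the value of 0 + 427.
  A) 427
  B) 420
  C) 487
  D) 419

0 + 427 = 427
A) 427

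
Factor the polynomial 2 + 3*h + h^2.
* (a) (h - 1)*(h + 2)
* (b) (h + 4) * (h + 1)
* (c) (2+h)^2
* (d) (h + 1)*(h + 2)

We need to factor 2 + 3*h + h^2.
The factored form is (h + 1)*(h + 2).
d) (h + 1)*(h + 2)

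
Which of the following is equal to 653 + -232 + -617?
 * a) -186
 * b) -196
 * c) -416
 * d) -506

First: 653 + -232 = 421
Then: 421 + -617 = -196
b) -196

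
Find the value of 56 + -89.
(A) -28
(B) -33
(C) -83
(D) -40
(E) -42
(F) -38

56 + -89 = -33
B) -33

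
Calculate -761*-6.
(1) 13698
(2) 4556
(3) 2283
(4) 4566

-761 * -6 = 4566
4) 4566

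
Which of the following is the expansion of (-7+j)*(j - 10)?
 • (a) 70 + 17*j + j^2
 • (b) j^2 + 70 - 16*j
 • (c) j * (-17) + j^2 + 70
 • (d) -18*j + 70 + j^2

Expanding (-7+j)*(j - 10):
= j * (-17) + j^2 + 70
c) j * (-17) + j^2 + 70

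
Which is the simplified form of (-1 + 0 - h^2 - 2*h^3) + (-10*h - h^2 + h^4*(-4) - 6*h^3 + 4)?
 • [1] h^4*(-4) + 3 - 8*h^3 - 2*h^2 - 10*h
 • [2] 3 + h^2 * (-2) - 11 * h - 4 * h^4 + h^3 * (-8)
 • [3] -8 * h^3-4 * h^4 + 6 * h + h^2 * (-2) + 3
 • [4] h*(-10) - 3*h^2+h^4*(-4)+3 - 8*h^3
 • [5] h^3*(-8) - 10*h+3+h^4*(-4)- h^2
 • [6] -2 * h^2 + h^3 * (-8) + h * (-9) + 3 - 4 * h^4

Adding the polynomials and combining like terms:
(-1 + 0 - h^2 - 2*h^3) + (-10*h - h^2 + h^4*(-4) - 6*h^3 + 4)
= h^4*(-4) + 3 - 8*h^3 - 2*h^2 - 10*h
1) h^4*(-4) + 3 - 8*h^3 - 2*h^2 - 10*h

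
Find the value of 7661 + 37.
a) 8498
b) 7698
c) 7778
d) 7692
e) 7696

7661 + 37 = 7698
b) 7698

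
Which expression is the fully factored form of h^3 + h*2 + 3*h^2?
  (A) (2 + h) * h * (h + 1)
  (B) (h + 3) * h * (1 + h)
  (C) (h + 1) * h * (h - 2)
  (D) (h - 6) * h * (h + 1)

We need to factor h^3 + h*2 + 3*h^2.
The factored form is (2 + h) * h * (h + 1).
A) (2 + h) * h * (h + 1)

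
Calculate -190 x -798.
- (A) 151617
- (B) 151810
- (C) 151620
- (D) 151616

-190 * -798 = 151620
C) 151620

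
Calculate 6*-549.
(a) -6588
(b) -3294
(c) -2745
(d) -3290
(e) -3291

6 * -549 = -3294
b) -3294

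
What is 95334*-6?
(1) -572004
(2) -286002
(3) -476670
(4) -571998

95334 * -6 = -572004
1) -572004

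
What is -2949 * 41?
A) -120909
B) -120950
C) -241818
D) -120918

-2949 * 41 = -120909
A) -120909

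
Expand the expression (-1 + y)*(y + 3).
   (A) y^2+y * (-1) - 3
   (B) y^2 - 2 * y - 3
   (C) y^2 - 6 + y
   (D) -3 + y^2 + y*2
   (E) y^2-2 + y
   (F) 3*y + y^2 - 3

Expanding (-1 + y)*(y + 3):
= -3 + y^2 + y*2
D) -3 + y^2 + y*2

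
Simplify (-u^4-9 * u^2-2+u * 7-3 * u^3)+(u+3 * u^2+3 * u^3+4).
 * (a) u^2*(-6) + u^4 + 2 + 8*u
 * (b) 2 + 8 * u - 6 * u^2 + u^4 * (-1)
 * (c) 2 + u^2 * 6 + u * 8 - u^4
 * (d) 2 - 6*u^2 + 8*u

Adding the polynomials and combining like terms:
(-u^4 - 9*u^2 - 2 + u*7 - 3*u^3) + (u + 3*u^2 + 3*u^3 + 4)
= 2 + 8 * u - 6 * u^2 + u^4 * (-1)
b) 2 + 8 * u - 6 * u^2 + u^4 * (-1)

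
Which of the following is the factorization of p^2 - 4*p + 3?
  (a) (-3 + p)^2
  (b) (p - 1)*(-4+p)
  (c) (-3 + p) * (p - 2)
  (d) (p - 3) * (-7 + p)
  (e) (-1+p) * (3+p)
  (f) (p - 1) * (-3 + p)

We need to factor p^2 - 4*p + 3.
The factored form is (p - 1) * (-3 + p).
f) (p - 1) * (-3 + p)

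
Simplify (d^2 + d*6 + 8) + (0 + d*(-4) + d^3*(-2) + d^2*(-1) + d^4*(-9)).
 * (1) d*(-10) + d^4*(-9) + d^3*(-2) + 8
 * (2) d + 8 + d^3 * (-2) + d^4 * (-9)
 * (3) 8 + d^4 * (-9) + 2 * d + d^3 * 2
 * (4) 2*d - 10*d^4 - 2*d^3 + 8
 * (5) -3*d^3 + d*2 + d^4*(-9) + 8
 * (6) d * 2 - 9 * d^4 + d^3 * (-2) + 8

Adding the polynomials and combining like terms:
(d^2 + d*6 + 8) + (0 + d*(-4) + d^3*(-2) + d^2*(-1) + d^4*(-9))
= d * 2 - 9 * d^4 + d^3 * (-2) + 8
6) d * 2 - 9 * d^4 + d^3 * (-2) + 8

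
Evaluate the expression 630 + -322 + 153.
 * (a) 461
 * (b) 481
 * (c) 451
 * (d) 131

First: 630 + -322 = 308
Then: 308 + 153 = 461
a) 461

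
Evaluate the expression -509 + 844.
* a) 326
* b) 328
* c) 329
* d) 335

-509 + 844 = 335
d) 335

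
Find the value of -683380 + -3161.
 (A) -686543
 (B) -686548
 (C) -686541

-683380 + -3161 = -686541
C) -686541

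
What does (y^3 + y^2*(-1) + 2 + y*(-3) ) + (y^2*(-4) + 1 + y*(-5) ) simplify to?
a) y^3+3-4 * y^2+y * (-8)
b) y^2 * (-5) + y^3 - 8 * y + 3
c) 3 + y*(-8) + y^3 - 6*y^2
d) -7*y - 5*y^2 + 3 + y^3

Adding the polynomials and combining like terms:
(y^3 + y^2*(-1) + 2 + y*(-3)) + (y^2*(-4) + 1 + y*(-5))
= y^2 * (-5) + y^3 - 8 * y + 3
b) y^2 * (-5) + y^3 - 8 * y + 3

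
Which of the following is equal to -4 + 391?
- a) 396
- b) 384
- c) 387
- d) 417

-4 + 391 = 387
c) 387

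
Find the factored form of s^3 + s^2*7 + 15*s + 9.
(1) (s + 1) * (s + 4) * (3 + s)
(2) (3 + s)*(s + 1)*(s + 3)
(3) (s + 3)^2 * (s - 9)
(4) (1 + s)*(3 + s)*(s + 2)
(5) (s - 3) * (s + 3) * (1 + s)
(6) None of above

We need to factor s^3 + s^2*7 + 15*s + 9.
The factored form is (3 + s)*(s + 1)*(s + 3).
2) (3 + s)*(s + 1)*(s + 3)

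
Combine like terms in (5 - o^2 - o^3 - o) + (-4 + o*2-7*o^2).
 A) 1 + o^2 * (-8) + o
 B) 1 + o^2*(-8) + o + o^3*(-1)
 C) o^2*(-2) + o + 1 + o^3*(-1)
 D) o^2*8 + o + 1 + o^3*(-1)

Adding the polynomials and combining like terms:
(5 - o^2 - o^3 - o) + (-4 + o*2 - 7*o^2)
= 1 + o^2*(-8) + o + o^3*(-1)
B) 1 + o^2*(-8) + o + o^3*(-1)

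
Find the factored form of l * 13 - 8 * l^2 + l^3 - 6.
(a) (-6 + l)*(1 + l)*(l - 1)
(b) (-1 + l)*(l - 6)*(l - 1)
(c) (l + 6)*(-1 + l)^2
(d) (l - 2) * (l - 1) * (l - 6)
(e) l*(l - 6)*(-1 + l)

We need to factor l * 13 - 8 * l^2 + l^3 - 6.
The factored form is (-1 + l)*(l - 6)*(l - 1).
b) (-1 + l)*(l - 6)*(l - 1)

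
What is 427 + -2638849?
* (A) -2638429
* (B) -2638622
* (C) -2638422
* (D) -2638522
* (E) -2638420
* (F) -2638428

427 + -2638849 = -2638422
C) -2638422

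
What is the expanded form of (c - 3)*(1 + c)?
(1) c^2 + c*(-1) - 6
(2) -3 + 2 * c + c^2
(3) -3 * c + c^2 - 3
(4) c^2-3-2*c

Expanding (c - 3)*(1 + c):
= c^2-3-2*c
4) c^2-3-2*c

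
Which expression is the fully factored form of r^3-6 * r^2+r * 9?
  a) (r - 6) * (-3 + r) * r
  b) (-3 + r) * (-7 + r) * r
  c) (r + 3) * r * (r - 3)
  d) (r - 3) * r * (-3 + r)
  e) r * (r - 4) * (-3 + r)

We need to factor r^3-6 * r^2+r * 9.
The factored form is (r - 3) * r * (-3 + r).
d) (r - 3) * r * (-3 + r)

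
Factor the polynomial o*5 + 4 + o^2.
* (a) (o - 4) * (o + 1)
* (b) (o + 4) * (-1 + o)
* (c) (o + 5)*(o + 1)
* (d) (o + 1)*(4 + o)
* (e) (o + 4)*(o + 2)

We need to factor o*5 + 4 + o^2.
The factored form is (o + 1)*(4 + o).
d) (o + 1)*(4 + o)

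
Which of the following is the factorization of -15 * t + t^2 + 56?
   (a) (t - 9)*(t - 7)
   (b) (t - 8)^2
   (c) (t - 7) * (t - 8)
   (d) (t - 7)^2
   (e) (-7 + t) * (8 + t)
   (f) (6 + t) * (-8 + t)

We need to factor -15 * t + t^2 + 56.
The factored form is (t - 7) * (t - 8).
c) (t - 7) * (t - 8)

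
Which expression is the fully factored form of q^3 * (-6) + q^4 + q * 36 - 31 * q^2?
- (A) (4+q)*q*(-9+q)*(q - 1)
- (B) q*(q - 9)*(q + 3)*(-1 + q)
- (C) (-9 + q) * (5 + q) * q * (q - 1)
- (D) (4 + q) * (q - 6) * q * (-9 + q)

We need to factor q^3 * (-6) + q^4 + q * 36 - 31 * q^2.
The factored form is (4+q)*q*(-9+q)*(q - 1).
A) (4+q)*q*(-9+q)*(q - 1)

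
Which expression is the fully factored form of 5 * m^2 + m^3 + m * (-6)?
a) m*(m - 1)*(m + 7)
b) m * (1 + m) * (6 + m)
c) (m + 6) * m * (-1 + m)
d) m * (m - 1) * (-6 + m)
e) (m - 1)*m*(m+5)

We need to factor 5 * m^2 + m^3 + m * (-6).
The factored form is (m + 6) * m * (-1 + m).
c) (m + 6) * m * (-1 + m)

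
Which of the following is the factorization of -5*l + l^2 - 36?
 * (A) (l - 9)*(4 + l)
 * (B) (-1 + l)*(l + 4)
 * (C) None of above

We need to factor -5*l + l^2 - 36.
The factored form is (l - 9)*(4 + l).
A) (l - 9)*(4 + l)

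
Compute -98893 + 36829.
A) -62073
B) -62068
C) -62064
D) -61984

-98893 + 36829 = -62064
C) -62064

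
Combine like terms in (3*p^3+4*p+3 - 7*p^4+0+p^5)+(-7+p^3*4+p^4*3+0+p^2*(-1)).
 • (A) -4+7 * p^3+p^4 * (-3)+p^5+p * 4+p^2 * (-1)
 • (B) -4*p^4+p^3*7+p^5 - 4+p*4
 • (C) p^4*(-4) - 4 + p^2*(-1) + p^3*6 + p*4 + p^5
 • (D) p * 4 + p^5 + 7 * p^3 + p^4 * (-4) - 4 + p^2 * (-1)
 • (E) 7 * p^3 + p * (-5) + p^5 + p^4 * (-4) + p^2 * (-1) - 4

Adding the polynomials and combining like terms:
(3*p^3 + 4*p + 3 - 7*p^4 + 0 + p^5) + (-7 + p^3*4 + p^4*3 + 0 + p^2*(-1))
= p * 4 + p^5 + 7 * p^3 + p^4 * (-4) - 4 + p^2 * (-1)
D) p * 4 + p^5 + 7 * p^3 + p^4 * (-4) - 4 + p^2 * (-1)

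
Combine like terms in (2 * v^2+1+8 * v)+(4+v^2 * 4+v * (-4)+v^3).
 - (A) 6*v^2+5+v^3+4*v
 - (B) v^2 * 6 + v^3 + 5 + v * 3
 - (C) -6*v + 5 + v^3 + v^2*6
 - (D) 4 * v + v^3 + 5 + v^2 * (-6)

Adding the polynomials and combining like terms:
(2*v^2 + 1 + 8*v) + (4 + v^2*4 + v*(-4) + v^3)
= 6*v^2+5+v^3+4*v
A) 6*v^2+5+v^3+4*v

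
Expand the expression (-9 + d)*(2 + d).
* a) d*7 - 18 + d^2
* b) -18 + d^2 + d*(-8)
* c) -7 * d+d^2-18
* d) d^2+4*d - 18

Expanding (-9 + d)*(2 + d):
= -7 * d+d^2-18
c) -7 * d+d^2-18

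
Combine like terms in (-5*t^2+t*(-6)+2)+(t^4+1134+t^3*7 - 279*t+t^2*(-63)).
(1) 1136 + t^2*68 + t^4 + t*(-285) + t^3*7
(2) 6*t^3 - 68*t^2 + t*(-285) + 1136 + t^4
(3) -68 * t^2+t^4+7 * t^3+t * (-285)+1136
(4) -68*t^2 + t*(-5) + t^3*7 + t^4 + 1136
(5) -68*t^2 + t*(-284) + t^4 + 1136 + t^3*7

Adding the polynomials and combining like terms:
(-5*t^2 + t*(-6) + 2) + (t^4 + 1134 + t^3*7 - 279*t + t^2*(-63))
= -68 * t^2+t^4+7 * t^3+t * (-285)+1136
3) -68 * t^2+t^4+7 * t^3+t * (-285)+1136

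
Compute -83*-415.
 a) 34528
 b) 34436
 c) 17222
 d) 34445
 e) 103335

-83 * -415 = 34445
d) 34445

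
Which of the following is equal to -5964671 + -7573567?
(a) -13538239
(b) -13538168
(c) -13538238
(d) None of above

-5964671 + -7573567 = -13538238
c) -13538238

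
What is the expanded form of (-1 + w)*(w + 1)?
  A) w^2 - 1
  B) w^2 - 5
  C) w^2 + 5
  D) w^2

Expanding (-1 + w)*(w + 1):
= w^2 - 1
A) w^2 - 1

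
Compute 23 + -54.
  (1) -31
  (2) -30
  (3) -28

23 + -54 = -31
1) -31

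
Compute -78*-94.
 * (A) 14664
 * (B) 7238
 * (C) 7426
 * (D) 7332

-78 * -94 = 7332
D) 7332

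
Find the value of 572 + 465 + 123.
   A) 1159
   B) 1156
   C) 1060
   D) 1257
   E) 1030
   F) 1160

First: 572 + 465 = 1037
Then: 1037 + 123 = 1160
F) 1160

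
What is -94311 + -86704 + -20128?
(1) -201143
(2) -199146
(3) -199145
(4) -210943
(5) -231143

First: -94311 + -86704 = -181015
Then: -181015 + -20128 = -201143
1) -201143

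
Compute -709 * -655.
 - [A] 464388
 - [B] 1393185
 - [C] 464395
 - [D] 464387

-709 * -655 = 464395
C) 464395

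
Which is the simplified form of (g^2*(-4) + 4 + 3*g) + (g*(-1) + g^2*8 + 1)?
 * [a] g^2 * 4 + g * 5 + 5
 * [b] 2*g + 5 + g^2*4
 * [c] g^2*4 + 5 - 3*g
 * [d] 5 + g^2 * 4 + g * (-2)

Adding the polynomials and combining like terms:
(g^2*(-4) + 4 + 3*g) + (g*(-1) + g^2*8 + 1)
= 2*g + 5 + g^2*4
b) 2*g + 5 + g^2*4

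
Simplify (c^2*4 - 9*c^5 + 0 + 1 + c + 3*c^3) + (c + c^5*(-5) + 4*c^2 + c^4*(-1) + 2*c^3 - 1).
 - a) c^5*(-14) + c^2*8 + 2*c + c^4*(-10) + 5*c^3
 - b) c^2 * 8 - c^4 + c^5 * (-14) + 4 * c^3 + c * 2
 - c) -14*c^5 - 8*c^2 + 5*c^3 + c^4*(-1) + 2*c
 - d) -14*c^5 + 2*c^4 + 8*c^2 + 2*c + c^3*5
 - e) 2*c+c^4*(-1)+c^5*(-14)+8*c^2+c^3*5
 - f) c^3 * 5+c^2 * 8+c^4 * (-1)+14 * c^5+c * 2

Adding the polynomials and combining like terms:
(c^2*4 - 9*c^5 + 0 + 1 + c + 3*c^3) + (c + c^5*(-5) + 4*c^2 + c^4*(-1) + 2*c^3 - 1)
= 2*c+c^4*(-1)+c^5*(-14)+8*c^2+c^3*5
e) 2*c+c^4*(-1)+c^5*(-14)+8*c^2+c^3*5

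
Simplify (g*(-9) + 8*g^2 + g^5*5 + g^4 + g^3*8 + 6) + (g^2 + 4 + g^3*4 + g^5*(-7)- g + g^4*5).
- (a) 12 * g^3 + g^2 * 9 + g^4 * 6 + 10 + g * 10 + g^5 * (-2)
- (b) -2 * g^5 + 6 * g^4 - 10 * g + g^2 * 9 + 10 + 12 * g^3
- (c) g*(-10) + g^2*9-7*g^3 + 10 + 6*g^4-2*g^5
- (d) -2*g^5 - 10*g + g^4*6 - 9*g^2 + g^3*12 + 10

Adding the polynomials and combining like terms:
(g*(-9) + 8*g^2 + g^5*5 + g^4 + g^3*8 + 6) + (g^2 + 4 + g^3*4 + g^5*(-7) - g + g^4*5)
= -2 * g^5 + 6 * g^4 - 10 * g + g^2 * 9 + 10 + 12 * g^3
b) -2 * g^5 + 6 * g^4 - 10 * g + g^2 * 9 + 10 + 12 * g^3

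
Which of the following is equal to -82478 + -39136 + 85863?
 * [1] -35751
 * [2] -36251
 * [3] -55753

First: -82478 + -39136 = -121614
Then: -121614 + 85863 = -35751
1) -35751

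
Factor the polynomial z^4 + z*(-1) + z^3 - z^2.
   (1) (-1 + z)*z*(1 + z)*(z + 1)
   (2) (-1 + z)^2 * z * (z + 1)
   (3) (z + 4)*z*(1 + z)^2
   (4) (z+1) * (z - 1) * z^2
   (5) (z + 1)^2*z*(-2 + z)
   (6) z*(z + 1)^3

We need to factor z^4 + z*(-1) + z^3 - z^2.
The factored form is (-1 + z)*z*(1 + z)*(z + 1).
1) (-1 + z)*z*(1 + z)*(z + 1)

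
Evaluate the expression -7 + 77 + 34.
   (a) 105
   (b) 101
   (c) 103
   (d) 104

First: -7 + 77 = 70
Then: 70 + 34 = 104
d) 104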